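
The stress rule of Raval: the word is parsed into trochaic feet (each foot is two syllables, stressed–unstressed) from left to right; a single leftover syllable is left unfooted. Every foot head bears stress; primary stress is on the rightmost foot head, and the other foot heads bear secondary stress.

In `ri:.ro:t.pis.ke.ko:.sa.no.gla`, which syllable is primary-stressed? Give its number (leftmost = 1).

7

Parse left to right into trochaic (ˈσσ) feet: (ˈri:.ro:t) (ˈpis.ke) (ˈko:.sa) (ˈno.gla).
Foot heads (stressed positions): 1, 3, 5, 7.
End Rule Rightmost: primary stress on the rightmost head = syllable 7.
Primary stress: syllable 7 → ri:.ro:t.pis.ke.ko:.sa.ˈno.gla.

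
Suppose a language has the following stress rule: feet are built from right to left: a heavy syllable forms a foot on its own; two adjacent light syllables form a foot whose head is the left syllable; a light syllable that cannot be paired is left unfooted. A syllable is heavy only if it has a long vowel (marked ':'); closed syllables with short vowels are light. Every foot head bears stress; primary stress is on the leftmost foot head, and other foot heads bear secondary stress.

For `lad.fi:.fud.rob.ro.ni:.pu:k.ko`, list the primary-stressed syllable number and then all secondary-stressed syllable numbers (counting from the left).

Weights: 1 lad L, 2 fi: H, 3 fud L, 4 rob L, 5 ro L, 6 ni: H, 7 pu:k H, 8 ko L.
Parse right to left (heavy = foot alone; LL = one foot; stranded L unfooted): lad (ˈfi:) fud (ˈrob.ro) (ˈni:) (ˈpu:k) ko.
Foot heads: 2, 4, 6, 7.
Primary stress on the leftmost head = syllable 2.
Secondary stress on 4, 6, 7: lad.ˈfi:.fud.ˌrob.ro.ˌni:.ˌpu:k.ko.

primary 2, secondary 4, 6, 7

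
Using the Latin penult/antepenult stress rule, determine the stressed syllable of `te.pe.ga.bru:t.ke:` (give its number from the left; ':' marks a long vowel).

Classical Latin: stress the penult if heavy (long vowel or closed), else the antepenult.
Weights: 3 ga L, 4 bru:t H, 5 ke: H.
The penult (syllable 4, bru:t) is heavy, so it takes stress.
Stress on syllable 4: te.pe.ga.ˈbru:t.ke:.

4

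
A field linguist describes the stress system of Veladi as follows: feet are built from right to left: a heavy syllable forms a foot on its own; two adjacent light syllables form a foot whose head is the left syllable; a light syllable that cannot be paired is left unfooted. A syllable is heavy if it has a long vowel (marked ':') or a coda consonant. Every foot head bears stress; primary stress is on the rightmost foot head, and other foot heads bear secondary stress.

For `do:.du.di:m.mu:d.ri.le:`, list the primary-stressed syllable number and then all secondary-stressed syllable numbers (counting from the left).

Weights: 1 do: H, 2 du L, 3 di:m H, 4 mu:d H, 5 ri L, 6 le: H.
Parse right to left (heavy = foot alone; LL = one foot; stranded L unfooted): (ˈdo:) du (ˈdi:m) (ˈmu:d) ri (ˈle:).
Foot heads: 1, 3, 4, 6.
Primary stress on the rightmost head = syllable 6.
Secondary stress on 1, 3, 4: ˌdo:.du.ˌdi:m.ˌmu:d.ri.ˈle:.

primary 6, secondary 1, 3, 4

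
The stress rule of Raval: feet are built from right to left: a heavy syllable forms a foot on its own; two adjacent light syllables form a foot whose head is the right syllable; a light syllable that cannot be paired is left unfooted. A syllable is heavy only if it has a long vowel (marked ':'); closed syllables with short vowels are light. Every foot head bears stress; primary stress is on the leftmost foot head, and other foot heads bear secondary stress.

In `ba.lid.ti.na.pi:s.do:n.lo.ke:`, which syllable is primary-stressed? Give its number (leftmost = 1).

Weights: 1 ba L, 2 lid L, 3 ti L, 4 na L, 5 pi:s H, 6 do:n H, 7 lo L, 8 ke: H.
Parse right to left (heavy = foot alone; LL = one foot; stranded L unfooted): (ba.ˈlid) (ti.ˈna) (ˈpi:s) (ˈdo:n) lo (ˈke:).
Foot heads: 2, 4, 5, 6, 8.
Primary stress on the leftmost head = syllable 2.
Primary stress: syllable 2 → ba.ˈlid.ti.na.pi:s.do:n.lo.ke:.

2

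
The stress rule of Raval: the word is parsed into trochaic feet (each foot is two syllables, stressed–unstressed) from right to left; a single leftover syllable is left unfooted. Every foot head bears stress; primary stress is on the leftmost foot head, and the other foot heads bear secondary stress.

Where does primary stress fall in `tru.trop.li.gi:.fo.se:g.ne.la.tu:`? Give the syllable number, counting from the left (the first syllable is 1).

Parse right to left into trochaic (ˈσσ) feet: tru (ˈtrop.li) (ˈgi:.fo) (ˈse:g.ne) (ˈla.tu:). Syllable 1 is left unfooted.
Foot heads (stressed positions): 2, 4, 6, 8.
End Rule Leftmost: primary stress on the leftmost head = syllable 2.
Primary stress: syllable 2 → tru.ˈtrop.li.gi:.fo.se:g.ne.la.tu:.

2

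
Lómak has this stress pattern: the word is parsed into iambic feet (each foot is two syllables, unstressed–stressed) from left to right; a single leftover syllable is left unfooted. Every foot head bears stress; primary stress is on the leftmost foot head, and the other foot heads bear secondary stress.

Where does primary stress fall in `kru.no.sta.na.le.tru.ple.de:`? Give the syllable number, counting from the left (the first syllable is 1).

2

Parse left to right into iambic (σˈσ) feet: (kru.ˈno) (sta.ˈna) (le.ˈtru) (ple.ˈde:).
Foot heads (stressed positions): 2, 4, 6, 8.
End Rule Leftmost: primary stress on the leftmost head = syllable 2.
Primary stress: syllable 2 → kru.ˈno.sta.na.le.tru.ple.de:.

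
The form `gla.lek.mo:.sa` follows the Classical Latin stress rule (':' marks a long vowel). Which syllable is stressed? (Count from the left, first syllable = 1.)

3

Classical Latin: stress the penult if heavy (long vowel or closed), else the antepenult.
Weights: 2 lek H, 3 mo: H, 4 sa L.
The penult (syllable 3, mo:) is heavy, so it takes stress.
Stress on syllable 3: gla.lek.ˈmo:.sa.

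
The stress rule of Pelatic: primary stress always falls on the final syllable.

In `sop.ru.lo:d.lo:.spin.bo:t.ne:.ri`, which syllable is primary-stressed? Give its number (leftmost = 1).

8

The word has 8 syllables; the final syllable is syllable 8 (ri).
Primary stress: syllable 8 → sop.ru.lo:d.lo:.spin.bo:t.ne:.ˈri.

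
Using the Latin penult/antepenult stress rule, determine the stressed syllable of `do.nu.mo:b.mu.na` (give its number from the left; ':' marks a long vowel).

Classical Latin: stress the penult if heavy (long vowel or closed), else the antepenult.
Weights: 3 mo:b H, 4 mu L, 5 na L.
The penult (syllable 4, mu) is light, so stress falls on the antepenult (syllable 3, mo:b).
Stress on syllable 3: do.nu.ˈmo:b.mu.na.

3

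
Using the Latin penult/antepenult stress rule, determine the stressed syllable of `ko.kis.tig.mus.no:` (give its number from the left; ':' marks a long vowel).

Classical Latin: stress the penult if heavy (long vowel or closed), else the antepenult.
Weights: 3 tig H, 4 mus H, 5 no: H.
The penult (syllable 4, mus) is heavy, so it takes stress.
Stress on syllable 4: ko.kis.tig.ˈmus.no:.

4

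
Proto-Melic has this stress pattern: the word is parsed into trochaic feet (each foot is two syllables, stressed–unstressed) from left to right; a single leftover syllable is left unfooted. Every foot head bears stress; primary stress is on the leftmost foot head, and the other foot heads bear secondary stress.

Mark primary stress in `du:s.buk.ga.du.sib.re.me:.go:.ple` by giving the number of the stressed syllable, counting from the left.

Parse left to right into trochaic (ˈσσ) feet: (ˈdu:s.buk) (ˈga.du) (ˈsib.re) (ˈme:.go:) ple. Syllable 9 is left unfooted.
Foot heads (stressed positions): 1, 3, 5, 7.
End Rule Leftmost: primary stress on the leftmost head = syllable 1.
Primary stress: syllable 1 → ˈdu:s.buk.ga.du.sib.re.me:.go:.ple.

1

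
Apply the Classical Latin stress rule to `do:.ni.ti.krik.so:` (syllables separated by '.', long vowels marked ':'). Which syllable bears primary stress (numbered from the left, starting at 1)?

4

Classical Latin: stress the penult if heavy (long vowel or closed), else the antepenult.
Weights: 3 ti L, 4 krik H, 5 so: H.
The penult (syllable 4, krik) is heavy, so it takes stress.
Stress on syllable 4: do:.ni.ti.ˈkrik.so:.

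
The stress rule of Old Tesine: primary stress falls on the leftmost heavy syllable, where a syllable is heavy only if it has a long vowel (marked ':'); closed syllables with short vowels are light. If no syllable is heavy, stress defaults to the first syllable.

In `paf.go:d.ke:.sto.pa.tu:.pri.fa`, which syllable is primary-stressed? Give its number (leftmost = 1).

Weights: 1 paf L, 2 go:d H, 3 ke: H, 4 sto L, 5 pa L, 6 tu: H, 7 pri L, 8 fa L.
Heavy syllables in the domain: 2, 3, 6. The leftmost is syllable 2 (go:d).
Primary stress: syllable 2 → paf.ˈgo:d.ke:.sto.pa.tu:.pri.fa.

2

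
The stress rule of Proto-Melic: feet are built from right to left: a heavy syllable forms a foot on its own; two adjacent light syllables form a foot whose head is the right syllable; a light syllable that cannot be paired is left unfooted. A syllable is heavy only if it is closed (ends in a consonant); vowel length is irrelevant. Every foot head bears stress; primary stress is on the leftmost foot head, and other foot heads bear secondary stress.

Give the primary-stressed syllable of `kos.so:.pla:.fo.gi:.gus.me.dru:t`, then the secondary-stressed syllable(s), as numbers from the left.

primary 1, secondary 3, 5, 6, 8

Weights: 1 kos H, 2 so: L, 3 pla: L, 4 fo L, 5 gi: L, 6 gus H, 7 me L, 8 dru:t H.
Parse right to left (heavy = foot alone; LL = one foot; stranded L unfooted): (ˈkos) (so:.ˈpla:) (fo.ˈgi:) (ˈgus) me (ˈdru:t).
Foot heads: 1, 3, 5, 6, 8.
Primary stress on the leftmost head = syllable 1.
Secondary stress on 3, 5, 6, 8: ˈkos.so:.ˌpla:.fo.ˌgi:.ˌgus.me.ˌdru:t.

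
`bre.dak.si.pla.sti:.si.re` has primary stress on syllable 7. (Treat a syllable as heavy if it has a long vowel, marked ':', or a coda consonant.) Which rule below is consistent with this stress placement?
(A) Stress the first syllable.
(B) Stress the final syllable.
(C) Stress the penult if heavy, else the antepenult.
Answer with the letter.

B

Rule A → syllable 1 (observed: 7).
Rule B → syllable 7 ✓.
Rule C → syllable 5 (observed: 7).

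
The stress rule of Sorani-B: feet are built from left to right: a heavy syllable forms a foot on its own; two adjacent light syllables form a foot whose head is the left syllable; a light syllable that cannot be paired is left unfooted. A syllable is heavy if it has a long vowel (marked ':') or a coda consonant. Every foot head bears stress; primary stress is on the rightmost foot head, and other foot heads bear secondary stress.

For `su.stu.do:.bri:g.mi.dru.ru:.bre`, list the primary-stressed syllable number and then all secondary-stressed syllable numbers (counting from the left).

Weights: 1 su L, 2 stu L, 3 do: H, 4 bri:g H, 5 mi L, 6 dru L, 7 ru: H, 8 bre L.
Parse left to right (heavy = foot alone; LL = one foot; stranded L unfooted): (ˈsu.stu) (ˈdo:) (ˈbri:g) (ˈmi.dru) (ˈru:) bre.
Foot heads: 1, 3, 4, 5, 7.
Primary stress on the rightmost head = syllable 7.
Secondary stress on 1, 3, 4, 5: ˌsu.stu.ˌdo:.ˌbri:g.ˌmi.dru.ˈru:.bre.

primary 7, secondary 1, 3, 4, 5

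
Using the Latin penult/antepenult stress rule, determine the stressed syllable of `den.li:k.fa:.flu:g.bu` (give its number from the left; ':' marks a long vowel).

4

Classical Latin: stress the penult if heavy (long vowel or closed), else the antepenult.
Weights: 3 fa: H, 4 flu:g H, 5 bu L.
The penult (syllable 4, flu:g) is heavy, so it takes stress.
Stress on syllable 4: den.li:k.fa:.ˈflu:g.bu.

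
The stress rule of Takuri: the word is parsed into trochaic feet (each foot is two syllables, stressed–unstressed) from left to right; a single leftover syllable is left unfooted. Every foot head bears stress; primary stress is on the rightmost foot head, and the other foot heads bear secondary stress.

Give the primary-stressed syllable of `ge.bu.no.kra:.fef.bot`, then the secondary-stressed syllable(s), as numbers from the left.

primary 5, secondary 1, 3

Parse left to right into trochaic (ˈσσ) feet: (ˈge.bu) (ˈno.kra:) (ˈfef.bot).
Foot heads (stressed positions): 1, 3, 5.
End Rule Rightmost: primary stress on the rightmost head = syllable 5.
Secondary stress on 1, 3: ˌge.bu.ˌno.kra:.ˈfef.bot.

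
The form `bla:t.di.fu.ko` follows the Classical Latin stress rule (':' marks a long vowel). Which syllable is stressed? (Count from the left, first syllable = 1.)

Classical Latin: stress the penult if heavy (long vowel or closed), else the antepenult.
Weights: 2 di L, 3 fu L, 4 ko L.
The penult (syllable 3, fu) is light, so stress falls on the antepenult (syllable 2, di).
Stress on syllable 2: bla:t.ˈdi.fu.ko.

2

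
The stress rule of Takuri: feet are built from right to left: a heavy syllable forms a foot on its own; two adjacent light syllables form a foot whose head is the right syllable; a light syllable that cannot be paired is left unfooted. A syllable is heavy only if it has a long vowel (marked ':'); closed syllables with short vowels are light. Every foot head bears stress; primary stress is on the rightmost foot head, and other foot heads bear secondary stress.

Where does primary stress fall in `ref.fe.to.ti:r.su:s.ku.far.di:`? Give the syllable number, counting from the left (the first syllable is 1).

Weights: 1 ref L, 2 fe L, 3 to L, 4 ti:r H, 5 su:s H, 6 ku L, 7 far L, 8 di: H.
Parse right to left (heavy = foot alone; LL = one foot; stranded L unfooted): ref (fe.ˈto) (ˈti:r) (ˈsu:s) (ku.ˈfar) (ˈdi:).
Foot heads: 3, 4, 5, 7, 8.
Primary stress on the rightmost head = syllable 8.
Primary stress: syllable 8 → ref.fe.to.ti:r.su:s.ku.far.ˈdi:.

8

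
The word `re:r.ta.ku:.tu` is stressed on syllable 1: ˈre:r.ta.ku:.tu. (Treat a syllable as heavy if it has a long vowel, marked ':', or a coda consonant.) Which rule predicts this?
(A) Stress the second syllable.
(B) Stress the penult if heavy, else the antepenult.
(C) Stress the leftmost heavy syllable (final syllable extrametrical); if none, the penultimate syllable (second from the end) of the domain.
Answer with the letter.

Rule A → syllable 2 (observed: 1).
Rule B → syllable 3 (observed: 1).
Rule C → syllable 1 ✓.

C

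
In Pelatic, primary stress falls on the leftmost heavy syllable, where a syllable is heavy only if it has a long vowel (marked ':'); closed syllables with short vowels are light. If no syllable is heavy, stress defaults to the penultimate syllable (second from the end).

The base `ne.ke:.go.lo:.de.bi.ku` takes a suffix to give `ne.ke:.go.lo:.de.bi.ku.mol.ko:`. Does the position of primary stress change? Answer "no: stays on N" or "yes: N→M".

no: stays on 2

Base `ne.ke:.go.lo:.de.bi.ku` (7 syllables):
  Weights: 1 ne L, 2 ke: H, 3 go L, 4 lo: H, 5 de L, 6 bi L, 7 ku L.
  Heavy syllables in the domain: 2, 4. The leftmost is syllable 2 (ke:).
  → primary stress on syllable 2.
Suffixed `ne.ke:.go.lo:.de.bi.ku.mol.ko:` (9 syllables):
  Weights: 1 ne L, 2 ke: H, 3 go L, 4 lo: H, 5 de L, 6 bi L, 7 ku L, 8 mol L, 9 ko: H.
  Heavy syllables in the domain: 2, 4, 9. The leftmost is syllable 2 (ke:).
  → primary stress on syllable 2.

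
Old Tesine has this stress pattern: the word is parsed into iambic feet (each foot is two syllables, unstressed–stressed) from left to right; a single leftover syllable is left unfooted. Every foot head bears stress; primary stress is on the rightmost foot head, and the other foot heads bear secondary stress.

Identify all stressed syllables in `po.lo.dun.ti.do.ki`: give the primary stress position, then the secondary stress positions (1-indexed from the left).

primary 6, secondary 2, 4

Parse left to right into iambic (σˈσ) feet: (po.ˈlo) (dun.ˈti) (do.ˈki).
Foot heads (stressed positions): 2, 4, 6.
End Rule Rightmost: primary stress on the rightmost head = syllable 6.
Secondary stress on 2, 4: po.ˌlo.dun.ˌti.do.ˈki.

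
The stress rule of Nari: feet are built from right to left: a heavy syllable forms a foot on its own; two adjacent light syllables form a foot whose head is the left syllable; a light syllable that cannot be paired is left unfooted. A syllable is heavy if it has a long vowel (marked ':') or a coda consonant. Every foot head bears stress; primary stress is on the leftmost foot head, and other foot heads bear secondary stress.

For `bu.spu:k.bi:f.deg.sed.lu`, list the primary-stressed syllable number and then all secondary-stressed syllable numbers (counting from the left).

primary 2, secondary 3, 4, 5

Weights: 1 bu L, 2 spu:k H, 3 bi:f H, 4 deg H, 5 sed H, 6 lu L.
Parse right to left (heavy = foot alone; LL = one foot; stranded L unfooted): bu (ˈspu:k) (ˈbi:f) (ˈdeg) (ˈsed) lu.
Foot heads: 2, 3, 4, 5.
Primary stress on the leftmost head = syllable 2.
Secondary stress on 3, 4, 5: bu.ˈspu:k.ˌbi:f.ˌdeg.ˌsed.lu.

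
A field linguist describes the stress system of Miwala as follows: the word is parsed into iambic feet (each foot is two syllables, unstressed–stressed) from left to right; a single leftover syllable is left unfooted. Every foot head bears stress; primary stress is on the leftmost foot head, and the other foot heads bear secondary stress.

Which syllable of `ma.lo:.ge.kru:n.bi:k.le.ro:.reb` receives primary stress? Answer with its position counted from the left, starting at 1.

Parse left to right into iambic (σˈσ) feet: (ma.ˈlo:) (ge.ˈkru:n) (bi:k.ˈle) (ro:.ˈreb).
Foot heads (stressed positions): 2, 4, 6, 8.
End Rule Leftmost: primary stress on the leftmost head = syllable 2.
Primary stress: syllable 2 → ma.ˈlo:.ge.kru:n.bi:k.le.ro:.reb.

2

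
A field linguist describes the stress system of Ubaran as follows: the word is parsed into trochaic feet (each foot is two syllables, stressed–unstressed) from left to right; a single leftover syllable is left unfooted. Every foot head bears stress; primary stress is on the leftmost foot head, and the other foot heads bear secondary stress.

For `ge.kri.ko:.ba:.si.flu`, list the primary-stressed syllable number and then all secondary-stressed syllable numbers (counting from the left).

Parse left to right into trochaic (ˈσσ) feet: (ˈge.kri) (ˈko:.ba:) (ˈsi.flu).
Foot heads (stressed positions): 1, 3, 5.
End Rule Leftmost: primary stress on the leftmost head = syllable 1.
Secondary stress on 3, 5: ˈge.kri.ˌko:.ba:.ˌsi.flu.

primary 1, secondary 3, 5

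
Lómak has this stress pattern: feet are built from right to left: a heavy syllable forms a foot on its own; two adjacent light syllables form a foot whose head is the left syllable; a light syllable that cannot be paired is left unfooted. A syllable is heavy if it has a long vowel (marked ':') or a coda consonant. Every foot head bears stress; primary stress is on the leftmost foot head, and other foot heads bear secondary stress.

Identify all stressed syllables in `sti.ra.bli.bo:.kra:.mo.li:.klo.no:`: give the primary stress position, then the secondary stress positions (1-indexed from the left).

Weights: 1 sti L, 2 ra L, 3 bli L, 4 bo: H, 5 kra: H, 6 mo L, 7 li: H, 8 klo L, 9 no: H.
Parse right to left (heavy = foot alone; LL = one foot; stranded L unfooted): sti (ˈra.bli) (ˈbo:) (ˈkra:) mo (ˈli:) klo (ˈno:).
Foot heads: 2, 4, 5, 7, 9.
Primary stress on the leftmost head = syllable 2.
Secondary stress on 4, 5, 7, 9: sti.ˈra.bli.ˌbo:.ˌkra:.mo.ˌli:.klo.ˌno:.

primary 2, secondary 4, 5, 7, 9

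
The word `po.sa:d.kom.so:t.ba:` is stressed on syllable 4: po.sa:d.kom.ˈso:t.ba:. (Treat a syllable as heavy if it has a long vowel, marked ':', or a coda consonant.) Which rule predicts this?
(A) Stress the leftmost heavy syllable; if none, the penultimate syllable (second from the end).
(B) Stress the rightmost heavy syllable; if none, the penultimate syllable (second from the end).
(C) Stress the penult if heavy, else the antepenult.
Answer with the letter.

Rule A → syllable 2 (observed: 4).
Rule B → syllable 5 (observed: 4).
Rule C → syllable 4 ✓.

C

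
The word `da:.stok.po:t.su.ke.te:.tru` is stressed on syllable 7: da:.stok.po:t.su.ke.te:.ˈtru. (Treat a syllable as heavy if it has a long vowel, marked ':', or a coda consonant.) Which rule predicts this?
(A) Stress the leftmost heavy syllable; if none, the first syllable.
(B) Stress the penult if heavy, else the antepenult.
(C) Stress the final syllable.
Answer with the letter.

C

Rule A → syllable 1 (observed: 7).
Rule B → syllable 6 (observed: 7).
Rule C → syllable 7 ✓.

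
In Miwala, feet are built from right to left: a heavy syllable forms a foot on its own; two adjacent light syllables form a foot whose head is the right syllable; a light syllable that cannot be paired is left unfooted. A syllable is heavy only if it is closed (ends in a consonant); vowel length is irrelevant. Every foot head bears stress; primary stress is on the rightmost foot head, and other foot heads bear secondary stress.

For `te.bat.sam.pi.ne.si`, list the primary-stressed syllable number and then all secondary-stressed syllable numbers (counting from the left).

primary 6, secondary 2, 3

Weights: 1 te L, 2 bat H, 3 sam H, 4 pi L, 5 ne L, 6 si L.
Parse right to left (heavy = foot alone; LL = one foot; stranded L unfooted): te (ˈbat) (ˈsam) pi (ne.ˈsi).
Foot heads: 2, 3, 6.
Primary stress on the rightmost head = syllable 6.
Secondary stress on 2, 3: te.ˌbat.ˌsam.pi.ne.ˈsi.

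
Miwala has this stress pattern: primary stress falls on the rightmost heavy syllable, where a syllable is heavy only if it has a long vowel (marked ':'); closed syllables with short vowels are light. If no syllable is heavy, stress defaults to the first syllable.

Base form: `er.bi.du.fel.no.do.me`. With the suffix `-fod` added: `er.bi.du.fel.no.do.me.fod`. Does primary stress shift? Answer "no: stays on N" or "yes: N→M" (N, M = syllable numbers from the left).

no: stays on 1

Base `er.bi.du.fel.no.do.me` (7 syllables):
  Weights: 1 er L, 2 bi L, 3 du L, 4 fel L, 5 no L, 6 do L, 7 me L.
  No heavy syllable in the domain; default to the first syllable = syllable 1.
  → primary stress on syllable 1.
Suffixed `er.bi.du.fel.no.do.me.fod` (8 syllables):
  Weights: 1 er L, 2 bi L, 3 du L, 4 fel L, 5 no L, 6 do L, 7 me L, 8 fod L.
  No heavy syllable in the domain; default to the first syllable = syllable 1.
  → primary stress on syllable 1.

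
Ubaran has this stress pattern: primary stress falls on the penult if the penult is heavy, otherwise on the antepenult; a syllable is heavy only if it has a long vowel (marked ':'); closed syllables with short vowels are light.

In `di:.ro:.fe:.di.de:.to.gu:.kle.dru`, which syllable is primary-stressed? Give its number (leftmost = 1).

Weights: 7 gu: H, 8 kle L, 9 dru L.
The penult (syllable 8, kle) is light, so stress falls on the antepenult (syllable 7, gu:).
Primary stress: syllable 7 → di:.ro:.fe:.di.de:.to.ˈgu:.kle.dru.

7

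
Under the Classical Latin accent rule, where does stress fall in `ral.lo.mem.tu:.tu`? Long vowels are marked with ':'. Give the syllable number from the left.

4

Classical Latin: stress the penult if heavy (long vowel or closed), else the antepenult.
Weights: 3 mem H, 4 tu: H, 5 tu L.
The penult (syllable 4, tu:) is heavy, so it takes stress.
Stress on syllable 4: ral.lo.mem.ˈtu:.tu.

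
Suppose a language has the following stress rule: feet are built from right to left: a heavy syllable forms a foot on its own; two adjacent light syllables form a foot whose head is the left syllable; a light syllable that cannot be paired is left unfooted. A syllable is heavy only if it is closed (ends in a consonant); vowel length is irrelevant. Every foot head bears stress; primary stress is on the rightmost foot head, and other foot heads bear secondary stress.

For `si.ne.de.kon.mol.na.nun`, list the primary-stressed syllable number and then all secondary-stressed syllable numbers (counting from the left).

Weights: 1 si L, 2 ne L, 3 de L, 4 kon H, 5 mol H, 6 na L, 7 nun H.
Parse right to left (heavy = foot alone; LL = one foot; stranded L unfooted): si (ˈne.de) (ˈkon) (ˈmol) na (ˈnun).
Foot heads: 2, 4, 5, 7.
Primary stress on the rightmost head = syllable 7.
Secondary stress on 2, 4, 5: si.ˌne.de.ˌkon.ˌmol.na.ˈnun.

primary 7, secondary 2, 4, 5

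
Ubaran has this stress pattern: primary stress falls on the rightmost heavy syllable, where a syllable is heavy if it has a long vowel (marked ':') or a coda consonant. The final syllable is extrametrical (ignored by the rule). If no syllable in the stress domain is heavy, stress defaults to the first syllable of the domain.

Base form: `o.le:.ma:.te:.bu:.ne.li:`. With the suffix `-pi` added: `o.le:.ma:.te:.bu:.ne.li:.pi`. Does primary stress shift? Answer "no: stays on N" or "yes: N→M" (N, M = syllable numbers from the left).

yes: 5→7

Base `o.le:.ma:.te:.bu:.ne.li:` (7 syllables):
  The final syllable (7, li:) is extrametrical; the stress domain is syllables 1–6.
  Weights: 1 o L, 2 le: H, 3 ma: H, 4 te: H, 5 bu: H, 6 ne L.
  Heavy syllables in the domain: 2, 3, 4, 5. The rightmost is syllable 5 (bu:).
  → primary stress on syllable 5.
Suffixed `o.le:.ma:.te:.bu:.ne.li:.pi` (8 syllables):
  The final syllable (8, pi) is extrametrical; the stress domain is syllables 1–7.
  Weights: 1 o L, 2 le: H, 3 ma: H, 4 te: H, 5 bu: H, 6 ne L, 7 li: H.
  Heavy syllables in the domain: 2, 3, 4, 5, 7. The rightmost is syllable 7 (li:).
  → primary stress on syllable 7.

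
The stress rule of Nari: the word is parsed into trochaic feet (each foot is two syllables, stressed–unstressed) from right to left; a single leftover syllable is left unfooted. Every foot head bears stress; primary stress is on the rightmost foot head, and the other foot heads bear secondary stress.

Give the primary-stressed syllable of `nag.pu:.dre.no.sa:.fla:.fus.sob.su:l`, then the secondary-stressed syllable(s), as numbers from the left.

primary 8, secondary 2, 4, 6

Parse right to left into trochaic (ˈσσ) feet: nag (ˈpu:.dre) (ˈno.sa:) (ˈfla:.fus) (ˈsob.su:l). Syllable 1 is left unfooted.
Foot heads (stressed positions): 2, 4, 6, 8.
End Rule Rightmost: primary stress on the rightmost head = syllable 8.
Secondary stress on 2, 4, 6: nag.ˌpu:.dre.ˌno.sa:.ˌfla:.fus.ˈsob.su:l.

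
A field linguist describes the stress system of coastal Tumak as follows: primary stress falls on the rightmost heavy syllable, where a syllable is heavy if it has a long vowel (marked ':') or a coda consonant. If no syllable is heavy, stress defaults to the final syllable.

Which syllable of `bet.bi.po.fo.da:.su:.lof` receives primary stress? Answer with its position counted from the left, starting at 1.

7

Weights: 1 bet H, 2 bi L, 3 po L, 4 fo L, 5 da: H, 6 su: H, 7 lof H.
Heavy syllables in the domain: 1, 5, 6, 7. The rightmost is syllable 7 (lof).
Primary stress: syllable 7 → bet.bi.po.fo.da:.su:.ˈlof.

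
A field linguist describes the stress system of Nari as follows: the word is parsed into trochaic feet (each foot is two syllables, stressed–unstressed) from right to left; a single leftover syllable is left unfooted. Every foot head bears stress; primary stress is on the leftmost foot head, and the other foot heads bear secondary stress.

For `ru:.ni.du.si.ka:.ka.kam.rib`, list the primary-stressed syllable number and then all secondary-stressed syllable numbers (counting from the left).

Parse right to left into trochaic (ˈσσ) feet: (ˈru:.ni) (ˈdu.si) (ˈka:.ka) (ˈkam.rib).
Foot heads (stressed positions): 1, 3, 5, 7.
End Rule Leftmost: primary stress on the leftmost head = syllable 1.
Secondary stress on 3, 5, 7: ˈru:.ni.ˌdu.si.ˌka:.ka.ˌkam.rib.

primary 1, secondary 3, 5, 7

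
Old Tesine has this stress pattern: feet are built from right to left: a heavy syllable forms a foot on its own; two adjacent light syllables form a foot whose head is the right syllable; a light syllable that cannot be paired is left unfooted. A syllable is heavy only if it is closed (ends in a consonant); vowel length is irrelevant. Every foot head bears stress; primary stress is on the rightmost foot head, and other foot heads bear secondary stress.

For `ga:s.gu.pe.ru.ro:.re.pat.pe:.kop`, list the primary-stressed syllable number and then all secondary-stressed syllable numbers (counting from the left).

Weights: 1 ga:s H, 2 gu L, 3 pe L, 4 ru L, 5 ro: L, 6 re L, 7 pat H, 8 pe: L, 9 kop H.
Parse right to left (heavy = foot alone; LL = one foot; stranded L unfooted): (ˈga:s) gu (pe.ˈru) (ro:.ˈre) (ˈpat) pe: (ˈkop).
Foot heads: 1, 4, 6, 7, 9.
Primary stress on the rightmost head = syllable 9.
Secondary stress on 1, 4, 6, 7: ˌga:s.gu.pe.ˌru.ro:.ˌre.ˌpat.pe:.ˈkop.

primary 9, secondary 1, 4, 6, 7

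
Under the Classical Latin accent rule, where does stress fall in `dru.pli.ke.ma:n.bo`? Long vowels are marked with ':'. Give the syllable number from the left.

Classical Latin: stress the penult if heavy (long vowel or closed), else the antepenult.
Weights: 3 ke L, 4 ma:n H, 5 bo L.
The penult (syllable 4, ma:n) is heavy, so it takes stress.
Stress on syllable 4: dru.pli.ke.ˈma:n.bo.

4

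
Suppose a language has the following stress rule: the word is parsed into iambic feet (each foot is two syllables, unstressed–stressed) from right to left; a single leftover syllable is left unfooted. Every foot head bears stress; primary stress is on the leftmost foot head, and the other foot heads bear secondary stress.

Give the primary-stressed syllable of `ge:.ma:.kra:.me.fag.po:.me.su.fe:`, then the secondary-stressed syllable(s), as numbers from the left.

primary 3, secondary 5, 7, 9

Parse right to left into iambic (σˈσ) feet: ge: (ma:.ˈkra:) (me.ˈfag) (po:.ˈme) (su.ˈfe:). Syllable 1 is left unfooted.
Foot heads (stressed positions): 3, 5, 7, 9.
End Rule Leftmost: primary stress on the leftmost head = syllable 3.
Secondary stress on 5, 7, 9: ge:.ma:.ˈkra:.me.ˌfag.po:.ˌme.su.ˌfe:.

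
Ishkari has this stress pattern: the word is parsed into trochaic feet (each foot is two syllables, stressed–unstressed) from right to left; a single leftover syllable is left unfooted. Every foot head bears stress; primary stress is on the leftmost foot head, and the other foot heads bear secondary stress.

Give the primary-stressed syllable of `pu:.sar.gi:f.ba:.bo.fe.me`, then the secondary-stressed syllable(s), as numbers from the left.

Parse right to left into trochaic (ˈσσ) feet: pu: (ˈsar.gi:f) (ˈba:.bo) (ˈfe.me). Syllable 1 is left unfooted.
Foot heads (stressed positions): 2, 4, 6.
End Rule Leftmost: primary stress on the leftmost head = syllable 2.
Secondary stress on 4, 6: pu:.ˈsar.gi:f.ˌba:.bo.ˌfe.me.

primary 2, secondary 4, 6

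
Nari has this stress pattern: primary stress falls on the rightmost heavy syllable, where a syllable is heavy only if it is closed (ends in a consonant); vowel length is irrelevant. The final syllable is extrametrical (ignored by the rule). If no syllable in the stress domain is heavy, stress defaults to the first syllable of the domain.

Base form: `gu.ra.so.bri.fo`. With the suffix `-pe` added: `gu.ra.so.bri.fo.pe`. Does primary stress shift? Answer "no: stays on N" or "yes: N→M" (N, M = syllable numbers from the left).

Base `gu.ra.so.bri.fo` (5 syllables):
  The final syllable (5, fo) is extrametrical; the stress domain is syllables 1–4.
  Weights: 1 gu L, 2 ra L, 3 so L, 4 bri L.
  No heavy syllable in the domain; default to the first syllable of the domain = syllable 1.
  → primary stress on syllable 1.
Suffixed `gu.ra.so.bri.fo.pe` (6 syllables):
  The final syllable (6, pe) is extrametrical; the stress domain is syllables 1–5.
  Weights: 1 gu L, 2 ra L, 3 so L, 4 bri L, 5 fo L.
  No heavy syllable in the domain; default to the first syllable of the domain = syllable 1.
  → primary stress on syllable 1.

no: stays on 1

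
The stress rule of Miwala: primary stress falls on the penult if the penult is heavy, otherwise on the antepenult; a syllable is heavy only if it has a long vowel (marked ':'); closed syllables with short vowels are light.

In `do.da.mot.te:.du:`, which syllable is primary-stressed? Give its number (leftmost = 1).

4

Weights: 3 mot L, 4 te: H, 5 du: H.
The penult (syllable 4, te:) is heavy, so it takes stress.
Primary stress: syllable 4 → do.da.mot.ˈte:.du:.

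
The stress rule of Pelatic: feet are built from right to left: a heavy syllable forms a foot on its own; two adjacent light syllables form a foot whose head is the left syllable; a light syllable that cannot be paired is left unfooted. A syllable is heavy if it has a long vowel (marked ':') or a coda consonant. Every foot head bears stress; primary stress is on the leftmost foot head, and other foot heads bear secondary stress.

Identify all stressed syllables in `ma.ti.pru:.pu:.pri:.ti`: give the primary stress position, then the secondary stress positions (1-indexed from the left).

primary 1, secondary 3, 4, 5

Weights: 1 ma L, 2 ti L, 3 pru: H, 4 pu: H, 5 pri: H, 6 ti L.
Parse right to left (heavy = foot alone; LL = one foot; stranded L unfooted): (ˈma.ti) (ˈpru:) (ˈpu:) (ˈpri:) ti.
Foot heads: 1, 3, 4, 5.
Primary stress on the leftmost head = syllable 1.
Secondary stress on 3, 4, 5: ˈma.ti.ˌpru:.ˌpu:.ˌpri:.ti.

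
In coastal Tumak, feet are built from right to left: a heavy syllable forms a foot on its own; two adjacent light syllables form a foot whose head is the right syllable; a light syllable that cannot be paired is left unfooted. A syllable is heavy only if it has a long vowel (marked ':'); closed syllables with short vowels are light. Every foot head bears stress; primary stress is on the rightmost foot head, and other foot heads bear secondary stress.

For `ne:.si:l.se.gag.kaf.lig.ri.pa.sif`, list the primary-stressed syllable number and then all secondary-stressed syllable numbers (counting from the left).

Weights: 1 ne: H, 2 si:l H, 3 se L, 4 gag L, 5 kaf L, 6 lig L, 7 ri L, 8 pa L, 9 sif L.
Parse right to left (heavy = foot alone; LL = one foot; stranded L unfooted): (ˈne:) (ˈsi:l) se (gag.ˈkaf) (lig.ˈri) (pa.ˈsif).
Foot heads: 1, 2, 5, 7, 9.
Primary stress on the rightmost head = syllable 9.
Secondary stress on 1, 2, 5, 7: ˌne:.ˌsi:l.se.gag.ˌkaf.lig.ˌri.pa.ˈsif.

primary 9, secondary 1, 2, 5, 7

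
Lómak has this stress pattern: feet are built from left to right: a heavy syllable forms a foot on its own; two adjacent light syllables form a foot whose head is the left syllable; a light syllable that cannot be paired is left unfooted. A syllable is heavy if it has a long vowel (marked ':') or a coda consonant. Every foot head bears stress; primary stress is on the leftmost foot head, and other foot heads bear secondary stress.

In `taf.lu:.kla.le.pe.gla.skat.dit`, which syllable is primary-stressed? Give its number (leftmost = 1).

1

Weights: 1 taf H, 2 lu: H, 3 kla L, 4 le L, 5 pe L, 6 gla L, 7 skat H, 8 dit H.
Parse left to right (heavy = foot alone; LL = one foot; stranded L unfooted): (ˈtaf) (ˈlu:) (ˈkla.le) (ˈpe.gla) (ˈskat) (ˈdit).
Foot heads: 1, 2, 3, 5, 7, 8.
Primary stress on the leftmost head = syllable 1.
Primary stress: syllable 1 → ˈtaf.lu:.kla.le.pe.gla.skat.dit.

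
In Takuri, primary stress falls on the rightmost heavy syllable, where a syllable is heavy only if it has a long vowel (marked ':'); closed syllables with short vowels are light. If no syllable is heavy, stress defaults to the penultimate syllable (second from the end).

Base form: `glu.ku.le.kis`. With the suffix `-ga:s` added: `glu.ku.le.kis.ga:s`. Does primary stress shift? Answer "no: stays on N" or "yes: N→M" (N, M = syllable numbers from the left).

yes: 3→5

Base `glu.ku.le.kis` (4 syllables):
  Weights: 1 glu L, 2 ku L, 3 le L, 4 kis L.
  No heavy syllable in the domain; default to the penultimate syllable (second from the end) = syllable 3.
  → primary stress on syllable 3.
Suffixed `glu.ku.le.kis.ga:s` (5 syllables):
  Weights: 1 glu L, 2 ku L, 3 le L, 4 kis L, 5 ga:s H.
  Heavy syllables in the domain: 5. The rightmost is syllable 5 (ga:s).
  → primary stress on syllable 5.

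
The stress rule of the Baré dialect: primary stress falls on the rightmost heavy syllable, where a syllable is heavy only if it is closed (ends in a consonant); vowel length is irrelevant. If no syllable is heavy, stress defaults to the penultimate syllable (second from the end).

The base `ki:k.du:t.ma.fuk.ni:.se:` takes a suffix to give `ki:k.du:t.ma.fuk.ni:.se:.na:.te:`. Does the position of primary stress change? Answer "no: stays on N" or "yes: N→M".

no: stays on 4

Base `ki:k.du:t.ma.fuk.ni:.se:` (6 syllables):
  Weights: 1 ki:k H, 2 du:t H, 3 ma L, 4 fuk H, 5 ni: L, 6 se: L.
  Heavy syllables in the domain: 1, 2, 4. The rightmost is syllable 4 (fuk).
  → primary stress on syllable 4.
Suffixed `ki:k.du:t.ma.fuk.ni:.se:.na:.te:` (8 syllables):
  Weights: 1 ki:k H, 2 du:t H, 3 ma L, 4 fuk H, 5 ni: L, 6 se: L, 7 na: L, 8 te: L.
  Heavy syllables in the domain: 1, 2, 4. The rightmost is syllable 4 (fuk).
  → primary stress on syllable 4.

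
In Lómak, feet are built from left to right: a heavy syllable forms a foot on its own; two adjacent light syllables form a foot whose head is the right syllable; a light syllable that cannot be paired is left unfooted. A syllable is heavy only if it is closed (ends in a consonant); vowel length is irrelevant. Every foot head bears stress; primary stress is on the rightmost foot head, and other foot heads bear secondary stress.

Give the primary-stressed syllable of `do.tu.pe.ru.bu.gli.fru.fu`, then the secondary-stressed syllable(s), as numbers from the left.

primary 8, secondary 2, 4, 6

Weights: 1 do L, 2 tu L, 3 pe L, 4 ru L, 5 bu L, 6 gli L, 7 fru L, 8 fu L.
Parse left to right (heavy = foot alone; LL = one foot; stranded L unfooted): (do.ˈtu) (pe.ˈru) (bu.ˈgli) (fru.ˈfu).
Foot heads: 2, 4, 6, 8.
Primary stress on the rightmost head = syllable 8.
Secondary stress on 2, 4, 6: do.ˌtu.pe.ˌru.bu.ˌgli.fru.ˈfu.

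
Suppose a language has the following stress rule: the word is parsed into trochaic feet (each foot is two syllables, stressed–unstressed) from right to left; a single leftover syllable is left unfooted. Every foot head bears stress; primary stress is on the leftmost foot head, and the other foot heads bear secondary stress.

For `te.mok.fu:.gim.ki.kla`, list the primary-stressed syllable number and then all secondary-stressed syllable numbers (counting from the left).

Parse right to left into trochaic (ˈσσ) feet: (ˈte.mok) (ˈfu:.gim) (ˈki.kla).
Foot heads (stressed positions): 1, 3, 5.
End Rule Leftmost: primary stress on the leftmost head = syllable 1.
Secondary stress on 3, 5: ˈte.mok.ˌfu:.gim.ˌki.kla.

primary 1, secondary 3, 5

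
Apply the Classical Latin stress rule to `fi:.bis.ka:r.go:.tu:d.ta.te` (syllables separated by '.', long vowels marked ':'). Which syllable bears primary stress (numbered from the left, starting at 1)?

5

Classical Latin: stress the penult if heavy (long vowel or closed), else the antepenult.
Weights: 5 tu:d H, 6 ta L, 7 te L.
The penult (syllable 6, ta) is light, so stress falls on the antepenult (syllable 5, tu:d).
Stress on syllable 5: fi:.bis.ka:r.go:.ˈtu:d.ta.te.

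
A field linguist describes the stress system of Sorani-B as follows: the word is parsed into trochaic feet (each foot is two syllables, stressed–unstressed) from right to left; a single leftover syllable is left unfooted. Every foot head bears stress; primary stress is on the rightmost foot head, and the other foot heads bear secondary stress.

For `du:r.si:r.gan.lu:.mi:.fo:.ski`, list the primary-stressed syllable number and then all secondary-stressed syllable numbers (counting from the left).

Parse right to left into trochaic (ˈσσ) feet: du:r (ˈsi:r.gan) (ˈlu:.mi:) (ˈfo:.ski). Syllable 1 is left unfooted.
Foot heads (stressed positions): 2, 4, 6.
End Rule Rightmost: primary stress on the rightmost head = syllable 6.
Secondary stress on 2, 4: du:r.ˌsi:r.gan.ˌlu:.mi:.ˈfo:.ski.

primary 6, secondary 2, 4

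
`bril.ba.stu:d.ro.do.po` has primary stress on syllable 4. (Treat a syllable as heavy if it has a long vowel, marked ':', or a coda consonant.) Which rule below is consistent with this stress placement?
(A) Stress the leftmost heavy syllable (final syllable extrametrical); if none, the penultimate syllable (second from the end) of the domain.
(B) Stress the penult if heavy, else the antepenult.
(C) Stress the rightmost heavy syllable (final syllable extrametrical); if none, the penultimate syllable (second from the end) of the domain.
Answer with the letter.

B

Rule A → syllable 1 (observed: 4).
Rule B → syllable 4 ✓.
Rule C → syllable 3 (observed: 4).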